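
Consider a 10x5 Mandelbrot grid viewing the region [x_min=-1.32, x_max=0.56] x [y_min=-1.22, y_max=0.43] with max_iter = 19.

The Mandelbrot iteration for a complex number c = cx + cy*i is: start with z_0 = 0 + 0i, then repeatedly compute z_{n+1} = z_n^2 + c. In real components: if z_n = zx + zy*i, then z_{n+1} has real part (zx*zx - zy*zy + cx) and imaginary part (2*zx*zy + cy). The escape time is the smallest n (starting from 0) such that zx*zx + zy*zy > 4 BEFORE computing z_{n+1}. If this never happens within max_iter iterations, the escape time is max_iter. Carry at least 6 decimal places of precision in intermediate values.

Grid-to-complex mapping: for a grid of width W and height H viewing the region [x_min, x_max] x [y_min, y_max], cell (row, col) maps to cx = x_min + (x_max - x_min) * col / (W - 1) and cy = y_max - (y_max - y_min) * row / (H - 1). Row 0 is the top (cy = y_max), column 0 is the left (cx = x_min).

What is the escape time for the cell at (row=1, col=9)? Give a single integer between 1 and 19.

Answer: 4

Derivation:
z_0 = 0 + 0i, c = 0.5600 + 0.0175i
Iter 1: z = 0.5600 + 0.0175i, |z|^2 = 0.3139
Iter 2: z = 0.8733 + 0.0371i, |z|^2 = 0.7640
Iter 3: z = 1.3213 + 0.0823i, |z|^2 = 1.7525
Iter 4: z = 2.2990 + 0.2350i, |z|^2 = 5.3405
Escaped at iteration 4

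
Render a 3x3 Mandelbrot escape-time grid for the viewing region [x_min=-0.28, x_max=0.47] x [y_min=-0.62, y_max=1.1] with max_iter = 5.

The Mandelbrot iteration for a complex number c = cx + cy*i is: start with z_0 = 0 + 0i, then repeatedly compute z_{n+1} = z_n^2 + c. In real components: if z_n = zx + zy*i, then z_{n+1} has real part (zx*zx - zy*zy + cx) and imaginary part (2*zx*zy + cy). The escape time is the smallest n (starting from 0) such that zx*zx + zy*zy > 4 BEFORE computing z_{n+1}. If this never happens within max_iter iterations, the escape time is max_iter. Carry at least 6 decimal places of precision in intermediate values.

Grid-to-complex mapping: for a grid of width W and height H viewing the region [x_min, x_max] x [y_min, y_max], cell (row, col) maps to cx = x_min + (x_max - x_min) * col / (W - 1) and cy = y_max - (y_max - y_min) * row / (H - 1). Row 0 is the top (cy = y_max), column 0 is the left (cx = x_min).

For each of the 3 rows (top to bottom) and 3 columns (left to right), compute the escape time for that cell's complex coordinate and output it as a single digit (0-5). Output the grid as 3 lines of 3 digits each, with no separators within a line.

(row=0, col=0): c = -0.2800 + 1.1000i → escape time 5
(row=0, col=1): c = 0.0950 + 1.1000i → escape time 4
(row=0, col=2): c = 0.4700 + 1.1000i → escape time 2
(row=1, col=0): c = -0.2800 + 0.2400i → escape time 5
(row=1, col=1): c = 0.0950 + 0.2400i → escape time 5
(row=1, col=2): c = 0.4700 + 0.2400i → escape time 5
(row=2, col=0): c = -0.2800 + -0.6200i → escape time 5
(row=2, col=1): c = 0.0950 + -0.6200i → escape time 5
(row=2, col=2): c = 0.4700 + -0.6200i → escape time 5

Answer: 542
555
555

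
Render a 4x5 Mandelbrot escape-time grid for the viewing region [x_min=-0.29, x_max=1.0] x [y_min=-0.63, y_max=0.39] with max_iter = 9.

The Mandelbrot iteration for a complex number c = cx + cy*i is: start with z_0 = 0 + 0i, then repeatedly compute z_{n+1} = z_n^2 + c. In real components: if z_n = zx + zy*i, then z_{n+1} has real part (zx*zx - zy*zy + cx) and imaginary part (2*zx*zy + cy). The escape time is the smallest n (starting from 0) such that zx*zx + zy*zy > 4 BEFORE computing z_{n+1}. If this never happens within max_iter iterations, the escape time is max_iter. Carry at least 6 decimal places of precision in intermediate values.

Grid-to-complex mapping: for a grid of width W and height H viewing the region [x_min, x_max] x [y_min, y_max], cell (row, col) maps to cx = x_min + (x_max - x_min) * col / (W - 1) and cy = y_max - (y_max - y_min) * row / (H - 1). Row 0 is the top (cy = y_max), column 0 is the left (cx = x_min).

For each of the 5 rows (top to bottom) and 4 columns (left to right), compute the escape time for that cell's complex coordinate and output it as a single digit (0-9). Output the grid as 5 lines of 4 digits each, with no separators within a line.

Answer: 9942
9942
9942
9942
9932

Derivation:
(row=0, col=0): c = -0.2900 + 0.3900i → escape time 9
(row=0, col=1): c = 0.1400 + 0.3900i → escape time 9
(row=0, col=2): c = 0.5700 + 0.3900i → escape time 4
(row=0, col=3): c = 1.0000 + 0.3900i → escape time 2
(row=1, col=0): c = -0.2900 + 0.1350i → escape time 9
(row=1, col=1): c = 0.1400 + 0.1350i → escape time 9
(row=1, col=2): c = 0.5700 + 0.1350i → escape time 4
(row=1, col=3): c = 1.0000 + 0.1350i → escape time 2
(row=2, col=0): c = -0.2900 + -0.1200i → escape time 9
(row=2, col=1): c = 0.1400 + -0.1200i → escape time 9
(row=2, col=2): c = 0.5700 + -0.1200i → escape time 4
(row=2, col=3): c = 1.0000 + -0.1200i → escape time 2
(row=3, col=0): c = -0.2900 + -0.3750i → escape time 9
(row=3, col=1): c = 0.1400 + -0.3750i → escape time 9
(row=3, col=2): c = 0.5700 + -0.3750i → escape time 4
(row=3, col=3): c = 1.0000 + -0.3750i → escape time 2
(row=4, col=0): c = -0.2900 + -0.6300i → escape time 9
(row=4, col=1): c = 0.1400 + -0.6300i → escape time 9
(row=4, col=2): c = 0.5700 + -0.6300i → escape time 3
(row=4, col=3): c = 1.0000 + -0.6300i → escape time 2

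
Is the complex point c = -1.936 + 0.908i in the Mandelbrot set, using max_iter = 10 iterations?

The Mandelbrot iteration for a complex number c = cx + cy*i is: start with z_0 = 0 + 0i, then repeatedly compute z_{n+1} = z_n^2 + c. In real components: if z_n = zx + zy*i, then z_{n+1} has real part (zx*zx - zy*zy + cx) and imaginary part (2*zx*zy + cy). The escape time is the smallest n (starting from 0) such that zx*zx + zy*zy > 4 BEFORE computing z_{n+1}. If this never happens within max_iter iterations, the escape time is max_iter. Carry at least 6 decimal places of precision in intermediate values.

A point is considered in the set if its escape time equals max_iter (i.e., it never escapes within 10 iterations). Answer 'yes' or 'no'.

Answer: no

Derivation:
z_0 = 0 + 0i, c = -1.9360 + 0.9080i
Iter 1: z = -1.9360 + 0.9080i, |z|^2 = 4.5726
Escaped at iteration 1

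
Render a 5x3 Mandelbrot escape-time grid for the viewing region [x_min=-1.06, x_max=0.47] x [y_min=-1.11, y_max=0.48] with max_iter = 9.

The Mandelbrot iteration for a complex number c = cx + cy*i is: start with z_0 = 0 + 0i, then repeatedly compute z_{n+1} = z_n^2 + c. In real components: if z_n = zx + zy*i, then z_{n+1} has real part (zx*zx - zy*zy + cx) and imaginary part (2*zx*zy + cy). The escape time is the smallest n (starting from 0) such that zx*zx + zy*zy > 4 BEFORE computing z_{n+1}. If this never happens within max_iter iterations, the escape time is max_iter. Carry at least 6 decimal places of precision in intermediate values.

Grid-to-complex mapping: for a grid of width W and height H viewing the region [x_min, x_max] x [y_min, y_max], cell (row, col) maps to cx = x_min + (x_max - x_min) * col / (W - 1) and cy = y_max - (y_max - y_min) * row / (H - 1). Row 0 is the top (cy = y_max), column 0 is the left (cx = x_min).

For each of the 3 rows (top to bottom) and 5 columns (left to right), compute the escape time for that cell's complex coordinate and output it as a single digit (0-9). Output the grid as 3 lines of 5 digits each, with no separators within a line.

Answer: 59995
99997
33442

Derivation:
(row=0, col=0): c = -1.0600 + 0.4800i → escape time 5
(row=0, col=1): c = -0.6775 + 0.4800i → escape time 9
(row=0, col=2): c = -0.2950 + 0.4800i → escape time 9
(row=0, col=3): c = 0.0875 + 0.4800i → escape time 9
(row=0, col=4): c = 0.4700 + 0.4800i → escape time 5
(row=1, col=0): c = -1.0600 + -0.3150i → escape time 9
(row=1, col=1): c = -0.6775 + -0.3150i → escape time 9
(row=1, col=2): c = -0.2950 + -0.3150i → escape time 9
(row=1, col=3): c = 0.0875 + -0.3150i → escape time 9
(row=1, col=4): c = 0.4700 + -0.3150i → escape time 7
(row=2, col=0): c = -1.0600 + -1.1100i → escape time 3
(row=2, col=1): c = -0.6775 + -1.1100i → escape time 3
(row=2, col=2): c = -0.2950 + -1.1100i → escape time 4
(row=2, col=3): c = 0.0875 + -1.1100i → escape time 4
(row=2, col=4): c = 0.4700 + -1.1100i → escape time 2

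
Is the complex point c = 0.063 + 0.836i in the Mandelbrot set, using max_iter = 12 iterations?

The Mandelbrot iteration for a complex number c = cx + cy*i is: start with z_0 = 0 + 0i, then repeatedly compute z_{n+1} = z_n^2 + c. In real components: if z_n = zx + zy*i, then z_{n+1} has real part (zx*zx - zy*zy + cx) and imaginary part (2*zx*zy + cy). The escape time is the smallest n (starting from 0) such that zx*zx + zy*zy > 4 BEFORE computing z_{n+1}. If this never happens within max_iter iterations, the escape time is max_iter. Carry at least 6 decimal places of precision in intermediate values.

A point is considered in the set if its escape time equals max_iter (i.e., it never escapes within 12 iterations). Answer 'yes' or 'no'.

z_0 = 0 + 0i, c = 0.0630 + 0.8360i
Iter 1: z = 0.0630 + 0.8360i, |z|^2 = 0.7029
Iter 2: z = -0.6319 + 0.9413i, |z|^2 = 1.2854
Iter 3: z = -0.4238 + -0.3537i, |z|^2 = 0.3047
Iter 4: z = 0.1175 + 1.1358i, |z|^2 = 1.3038
Iter 5: z = -1.2132 + 1.1029i, |z|^2 = 2.6882
Iter 6: z = 0.3186 + -1.8400i, |z|^2 = 3.4873
Iter 7: z = -3.2212 + -0.3365i, |z|^2 = 10.4897
Escaped at iteration 7

Answer: no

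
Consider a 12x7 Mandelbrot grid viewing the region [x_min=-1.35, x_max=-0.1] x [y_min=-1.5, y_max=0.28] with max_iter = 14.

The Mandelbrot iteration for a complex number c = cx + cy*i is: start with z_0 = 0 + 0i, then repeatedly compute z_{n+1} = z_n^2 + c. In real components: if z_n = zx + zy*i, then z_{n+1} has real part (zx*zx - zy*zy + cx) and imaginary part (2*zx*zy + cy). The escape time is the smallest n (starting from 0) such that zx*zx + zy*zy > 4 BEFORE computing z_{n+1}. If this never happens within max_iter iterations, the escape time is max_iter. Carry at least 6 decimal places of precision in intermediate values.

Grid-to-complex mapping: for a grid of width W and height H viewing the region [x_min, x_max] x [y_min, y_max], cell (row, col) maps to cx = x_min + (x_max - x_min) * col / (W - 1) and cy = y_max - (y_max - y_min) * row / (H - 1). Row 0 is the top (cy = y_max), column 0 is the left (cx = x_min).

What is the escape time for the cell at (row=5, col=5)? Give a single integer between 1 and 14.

Answer: 3

Derivation:
z_0 = 0 + 0i, c = -0.7818 + -1.2033i
Iter 1: z = -0.7818 + -1.2033i, |z|^2 = 2.0593
Iter 2: z = -1.6186 + 0.6782i, |z|^2 = 3.0798
Iter 3: z = 1.3780 + -3.3989i, |z|^2 = 13.4516
Escaped at iteration 3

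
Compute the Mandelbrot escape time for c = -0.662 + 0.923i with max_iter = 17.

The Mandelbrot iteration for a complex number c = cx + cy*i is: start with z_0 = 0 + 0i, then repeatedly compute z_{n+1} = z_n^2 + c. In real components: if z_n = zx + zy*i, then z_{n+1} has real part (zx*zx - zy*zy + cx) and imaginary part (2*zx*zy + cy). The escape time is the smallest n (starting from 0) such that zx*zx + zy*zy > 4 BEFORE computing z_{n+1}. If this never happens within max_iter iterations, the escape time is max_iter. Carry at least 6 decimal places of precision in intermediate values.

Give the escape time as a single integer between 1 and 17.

Answer: 4

Derivation:
z_0 = 0 + 0i, c = -0.6620 + 0.9230i
Iter 1: z = -0.6620 + 0.9230i, |z|^2 = 1.2902
Iter 2: z = -1.0757 + -0.2991i, |z|^2 = 1.2465
Iter 3: z = 0.4057 + 1.5664i, |z|^2 = 2.6181
Iter 4: z = -2.9510 + 2.1938i, |z|^2 = 13.5211
Escaped at iteration 4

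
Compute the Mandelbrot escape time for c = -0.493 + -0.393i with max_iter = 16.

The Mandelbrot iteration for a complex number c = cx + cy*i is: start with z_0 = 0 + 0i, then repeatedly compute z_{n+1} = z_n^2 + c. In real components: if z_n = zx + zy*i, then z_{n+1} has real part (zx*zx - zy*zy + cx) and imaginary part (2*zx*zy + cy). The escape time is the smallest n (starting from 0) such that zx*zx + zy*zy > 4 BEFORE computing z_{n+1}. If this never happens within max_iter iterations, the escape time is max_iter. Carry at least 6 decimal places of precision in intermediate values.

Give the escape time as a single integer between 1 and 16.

Answer: 16

Derivation:
z_0 = 0 + 0i, c = -0.4930 + -0.3930i
Iter 1: z = -0.4930 + -0.3930i, |z|^2 = 0.3975
Iter 2: z = -0.4044 + -0.0055i, |z|^2 = 0.1636
Iter 3: z = -0.3295 + -0.3885i, |z|^2 = 0.2595
Iter 4: z = -0.5354 + -0.1370i, |z|^2 = 0.3054
Iter 5: z = -0.2251 + -0.2463i, |z|^2 = 0.1114
Iter 6: z = -0.5030 + -0.2821i, |z|^2 = 0.3326
Iter 7: z = -0.3195 + -0.1092i, |z|^2 = 0.1140
Iter 8: z = -0.4028 + -0.3232i, |z|^2 = 0.2667
Iter 9: z = -0.4352 + -0.1326i, |z|^2 = 0.2070
Iter 10: z = -0.3212 + -0.2776i, |z|^2 = 0.1802
Iter 11: z = -0.4669 + -0.2147i, |z|^2 = 0.2641
Iter 12: z = -0.3211 + -0.1925i, |z|^2 = 0.1402
Iter 13: z = -0.4270 + -0.2694i, |z|^2 = 0.2548
Iter 14: z = -0.3833 + -0.1630i, |z|^2 = 0.1735
Iter 15: z = -0.3727 + -0.2681i, |z|^2 = 0.2107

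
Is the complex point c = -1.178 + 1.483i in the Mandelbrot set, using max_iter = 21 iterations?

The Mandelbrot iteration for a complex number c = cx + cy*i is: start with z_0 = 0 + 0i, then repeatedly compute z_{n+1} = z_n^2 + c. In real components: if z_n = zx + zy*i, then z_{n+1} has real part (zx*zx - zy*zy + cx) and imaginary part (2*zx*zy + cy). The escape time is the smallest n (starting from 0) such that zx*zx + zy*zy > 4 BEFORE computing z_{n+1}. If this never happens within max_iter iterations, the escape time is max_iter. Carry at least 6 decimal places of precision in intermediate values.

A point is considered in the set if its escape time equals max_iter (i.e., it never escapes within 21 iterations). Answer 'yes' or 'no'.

z_0 = 0 + 0i, c = -1.1780 + 1.4830i
Iter 1: z = -1.1780 + 1.4830i, |z|^2 = 3.5870
Iter 2: z = -1.9896 + -2.0109i, |z|^2 = 8.0024
Escaped at iteration 2

Answer: no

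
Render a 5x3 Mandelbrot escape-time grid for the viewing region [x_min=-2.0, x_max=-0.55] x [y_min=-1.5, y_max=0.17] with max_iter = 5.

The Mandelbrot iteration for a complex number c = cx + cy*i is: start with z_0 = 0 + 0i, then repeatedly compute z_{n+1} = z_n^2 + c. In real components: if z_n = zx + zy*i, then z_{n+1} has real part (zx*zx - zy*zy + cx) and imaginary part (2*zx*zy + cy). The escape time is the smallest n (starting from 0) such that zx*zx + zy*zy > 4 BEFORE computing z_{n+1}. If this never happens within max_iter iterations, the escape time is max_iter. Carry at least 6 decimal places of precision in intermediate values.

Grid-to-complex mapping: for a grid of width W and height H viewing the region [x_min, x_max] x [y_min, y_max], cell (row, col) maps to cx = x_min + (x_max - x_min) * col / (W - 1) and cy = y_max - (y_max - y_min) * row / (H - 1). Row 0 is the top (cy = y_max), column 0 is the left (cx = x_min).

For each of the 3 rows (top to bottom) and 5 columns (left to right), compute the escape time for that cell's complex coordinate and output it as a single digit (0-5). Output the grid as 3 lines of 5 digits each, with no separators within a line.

Answer: 15555
13345
11222

Derivation:
(row=0, col=0): c = -2.0000 + 0.1700i → escape time 1
(row=0, col=1): c = -1.6375 + 0.1700i → escape time 5
(row=0, col=2): c = -1.2750 + 0.1700i → escape time 5
(row=0, col=3): c = -0.9125 + 0.1700i → escape time 5
(row=0, col=4): c = -0.5500 + 0.1700i → escape time 5
(row=1, col=0): c = -2.0000 + -0.6650i → escape time 1
(row=1, col=1): c = -1.6375 + -0.6650i → escape time 3
(row=1, col=2): c = -1.2750 + -0.6650i → escape time 3
(row=1, col=3): c = -0.9125 + -0.6650i → escape time 4
(row=1, col=4): c = -0.5500 + -0.6650i → escape time 5
(row=2, col=0): c = -2.0000 + -1.5000i → escape time 1
(row=2, col=1): c = -1.6375 + -1.5000i → escape time 1
(row=2, col=2): c = -1.2750 + -1.5000i → escape time 2
(row=2, col=3): c = -0.9125 + -1.5000i → escape time 2
(row=2, col=4): c = -0.5500 + -1.5000i → escape time 2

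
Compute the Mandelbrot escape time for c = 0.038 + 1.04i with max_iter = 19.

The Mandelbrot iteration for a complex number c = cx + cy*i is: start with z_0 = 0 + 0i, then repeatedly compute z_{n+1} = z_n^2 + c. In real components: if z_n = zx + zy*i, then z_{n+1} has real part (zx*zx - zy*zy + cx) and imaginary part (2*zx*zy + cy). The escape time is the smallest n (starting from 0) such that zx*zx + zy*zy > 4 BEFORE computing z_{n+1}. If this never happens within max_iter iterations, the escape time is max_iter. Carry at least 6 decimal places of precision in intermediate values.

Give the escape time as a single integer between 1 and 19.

z_0 = 0 + 0i, c = 0.0380 + 1.0400i
Iter 1: z = 0.0380 + 1.0400i, |z|^2 = 1.0830
Iter 2: z = -1.0422 + 1.1190i, |z|^2 = 2.3383
Iter 3: z = -0.1282 + -1.2924i, |z|^2 = 1.6868
Iter 4: z = -1.6159 + 1.3713i, |z|^2 = 4.4917
Escaped at iteration 4

Answer: 4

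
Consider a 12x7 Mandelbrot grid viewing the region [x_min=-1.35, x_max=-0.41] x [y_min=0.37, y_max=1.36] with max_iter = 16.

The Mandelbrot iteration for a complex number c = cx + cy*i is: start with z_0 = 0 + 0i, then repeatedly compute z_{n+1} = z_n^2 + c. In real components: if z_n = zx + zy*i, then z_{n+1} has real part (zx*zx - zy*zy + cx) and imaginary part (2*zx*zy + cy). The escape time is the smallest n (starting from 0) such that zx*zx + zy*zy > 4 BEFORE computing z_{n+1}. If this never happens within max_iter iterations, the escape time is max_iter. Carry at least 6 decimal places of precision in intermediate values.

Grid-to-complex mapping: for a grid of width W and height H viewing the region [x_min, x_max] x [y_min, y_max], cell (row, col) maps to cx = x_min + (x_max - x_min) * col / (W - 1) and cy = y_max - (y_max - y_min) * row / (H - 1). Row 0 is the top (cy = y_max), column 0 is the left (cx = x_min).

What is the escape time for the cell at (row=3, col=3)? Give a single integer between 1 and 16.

Answer: 3

Derivation:
z_0 = 0 + 0i, c = -1.0936 + 0.8650i
Iter 1: z = -1.0936 + 0.8650i, |z|^2 = 1.9443
Iter 2: z = -0.6458 + -1.0270i, |z|^2 = 1.4718
Iter 3: z = -1.7313 + 2.1915i, |z|^2 = 7.8000
Escaped at iteration 3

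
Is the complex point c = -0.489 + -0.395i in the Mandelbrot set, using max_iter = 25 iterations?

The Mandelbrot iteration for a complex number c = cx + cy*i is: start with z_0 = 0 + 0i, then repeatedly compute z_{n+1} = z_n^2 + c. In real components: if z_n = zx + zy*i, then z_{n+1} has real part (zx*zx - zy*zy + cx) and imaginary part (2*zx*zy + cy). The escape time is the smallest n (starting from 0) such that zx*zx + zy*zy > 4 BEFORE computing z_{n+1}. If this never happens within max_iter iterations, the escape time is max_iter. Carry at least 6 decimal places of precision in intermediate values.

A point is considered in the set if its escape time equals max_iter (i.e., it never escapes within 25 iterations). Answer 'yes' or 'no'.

Answer: yes

Derivation:
z_0 = 0 + 0i, c = -0.4890 + -0.3950i
Iter 1: z = -0.4890 + -0.3950i, |z|^2 = 0.3951
Iter 2: z = -0.4059 + -0.0087i, |z|^2 = 0.1648
Iter 3: z = -0.3243 + -0.3879i, |z|^2 = 0.2557
Iter 4: z = -0.5343 + -0.1434i, |z|^2 = 0.3061
Iter 5: z = -0.2241 + -0.2418i, |z|^2 = 0.1087
Iter 6: z = -0.4973 + -0.2866i, |z|^2 = 0.3294
Iter 7: z = -0.3239 + -0.1099i, |z|^2 = 0.1170
Iter 8: z = -0.3962 + -0.3238i, |z|^2 = 0.2618
Iter 9: z = -0.4369 + -0.1384i, |z|^2 = 0.2100
Iter 10: z = -0.3173 + -0.2740i, |z|^2 = 0.1758
Iter 11: z = -0.4634 + -0.2211i, |z|^2 = 0.2636
Iter 12: z = -0.3231 + -0.1901i, |z|^2 = 0.1405
Iter 13: z = -0.4207 + -0.2722i, |z|^2 = 0.2511
Iter 14: z = -0.3861 + -0.1660i, |z|^2 = 0.1766
Iter 15: z = -0.3675 + -0.2668i, |z|^2 = 0.2063
Iter 16: z = -0.4251 + -0.1989i, |z|^2 = 0.2203
Iter 17: z = -0.3478 + -0.2259i, |z|^2 = 0.1720
Iter 18: z = -0.4191 + -0.2379i, |z|^2 = 0.2322
Iter 19: z = -0.3700 + -0.1956i, |z|^2 = 0.1752
Iter 20: z = -0.3904 + -0.2502i, |z|^2 = 0.2150
Iter 21: z = -0.3992 + -0.1996i, |z|^2 = 0.1992
Iter 22: z = -0.3695 + -0.2356i, |z|^2 = 0.1920
Iter 23: z = -0.4080 + -0.2209i, |z|^2 = 0.2153
Iter 24: z = -0.3713 + -0.2148i, |z|^2 = 0.1840
Did not escape in 25 iterations → in set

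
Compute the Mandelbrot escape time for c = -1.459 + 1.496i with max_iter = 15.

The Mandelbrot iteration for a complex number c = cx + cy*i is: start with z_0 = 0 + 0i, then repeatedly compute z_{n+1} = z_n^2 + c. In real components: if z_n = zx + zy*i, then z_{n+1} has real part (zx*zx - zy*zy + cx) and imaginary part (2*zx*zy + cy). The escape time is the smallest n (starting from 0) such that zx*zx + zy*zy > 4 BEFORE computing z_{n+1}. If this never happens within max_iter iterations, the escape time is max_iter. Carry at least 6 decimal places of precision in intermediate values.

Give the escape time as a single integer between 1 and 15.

Answer: 1

Derivation:
z_0 = 0 + 0i, c = -1.4590 + 1.4960i
Iter 1: z = -1.4590 + 1.4960i, |z|^2 = 4.3667
Escaped at iteration 1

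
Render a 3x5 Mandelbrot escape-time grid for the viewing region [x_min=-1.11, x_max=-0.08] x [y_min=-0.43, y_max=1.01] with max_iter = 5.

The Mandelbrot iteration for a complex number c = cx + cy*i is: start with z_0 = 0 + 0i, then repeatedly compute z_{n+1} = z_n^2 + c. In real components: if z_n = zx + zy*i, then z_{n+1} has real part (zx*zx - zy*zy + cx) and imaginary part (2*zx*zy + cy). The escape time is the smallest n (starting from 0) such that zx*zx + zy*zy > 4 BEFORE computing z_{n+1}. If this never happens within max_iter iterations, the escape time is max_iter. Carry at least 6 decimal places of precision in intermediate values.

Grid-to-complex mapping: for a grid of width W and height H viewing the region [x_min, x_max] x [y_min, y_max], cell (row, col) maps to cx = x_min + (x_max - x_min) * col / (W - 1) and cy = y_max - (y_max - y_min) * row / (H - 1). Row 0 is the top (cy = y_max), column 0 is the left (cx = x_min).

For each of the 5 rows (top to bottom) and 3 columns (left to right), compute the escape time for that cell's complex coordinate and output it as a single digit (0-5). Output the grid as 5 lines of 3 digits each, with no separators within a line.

(row=0, col=0): c = -1.1100 + 1.0100i → escape time 3
(row=0, col=1): c = -0.5950 + 1.0100i → escape time 4
(row=0, col=2): c = -0.0800 + 1.0100i → escape time 5
(row=1, col=0): c = -1.1100 + 0.6500i → escape time 4
(row=1, col=1): c = -0.5950 + 0.6500i → escape time 5
(row=1, col=2): c = -0.0800 + 0.6500i → escape time 5
(row=2, col=0): c = -1.1100 + 0.2900i → escape time 5
(row=2, col=1): c = -0.5950 + 0.2900i → escape time 5
(row=2, col=2): c = -0.0800 + 0.2900i → escape time 5
(row=3, col=0): c = -1.1100 + -0.0700i → escape time 5
(row=3, col=1): c = -0.5950 + -0.0700i → escape time 5
(row=3, col=2): c = -0.0800 + -0.0700i → escape time 5
(row=4, col=0): c = -1.1100 + -0.4300i → escape time 5
(row=4, col=1): c = -0.5950 + -0.4300i → escape time 5
(row=4, col=2): c = -0.0800 + -0.4300i → escape time 5

Answer: 345
455
555
555
555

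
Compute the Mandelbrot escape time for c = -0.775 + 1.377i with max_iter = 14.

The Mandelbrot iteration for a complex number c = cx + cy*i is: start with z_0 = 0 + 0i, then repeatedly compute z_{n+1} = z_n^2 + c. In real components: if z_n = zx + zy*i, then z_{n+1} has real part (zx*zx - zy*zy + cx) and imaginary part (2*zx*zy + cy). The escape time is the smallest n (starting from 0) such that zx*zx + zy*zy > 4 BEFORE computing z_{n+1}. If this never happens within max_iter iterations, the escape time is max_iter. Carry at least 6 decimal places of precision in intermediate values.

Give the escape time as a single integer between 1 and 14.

z_0 = 0 + 0i, c = -0.7750 + 1.3770i
Iter 1: z = -0.7750 + 1.3770i, |z|^2 = 2.4968
Iter 2: z = -2.0705 + -0.7573i, |z|^2 = 4.8606
Escaped at iteration 2

Answer: 2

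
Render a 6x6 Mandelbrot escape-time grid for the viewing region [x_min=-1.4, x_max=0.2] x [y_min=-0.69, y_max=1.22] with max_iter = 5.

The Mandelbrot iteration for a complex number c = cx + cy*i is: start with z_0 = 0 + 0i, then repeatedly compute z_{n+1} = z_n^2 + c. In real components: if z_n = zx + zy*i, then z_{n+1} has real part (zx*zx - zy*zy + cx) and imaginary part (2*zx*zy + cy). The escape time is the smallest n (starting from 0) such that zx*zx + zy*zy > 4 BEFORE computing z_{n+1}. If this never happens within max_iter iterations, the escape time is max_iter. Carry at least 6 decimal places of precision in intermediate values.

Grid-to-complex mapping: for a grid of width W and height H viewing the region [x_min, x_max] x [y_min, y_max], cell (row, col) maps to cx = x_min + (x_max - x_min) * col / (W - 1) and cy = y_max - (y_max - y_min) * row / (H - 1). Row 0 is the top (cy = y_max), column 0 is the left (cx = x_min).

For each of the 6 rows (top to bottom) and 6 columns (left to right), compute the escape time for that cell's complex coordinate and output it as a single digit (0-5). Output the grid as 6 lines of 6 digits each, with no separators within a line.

(row=0, col=0): c = -1.4000 + 1.2200i → escape time 2
(row=0, col=1): c = -1.0800 + 1.2200i → escape time 3
(row=0, col=2): c = -0.7600 + 1.2200i → escape time 3
(row=0, col=3): c = -0.4400 + 1.2200i → escape time 3
(row=0, col=4): c = -0.1200 + 1.2200i → escape time 3
(row=0, col=5): c = 0.2000 + 1.2200i → escape time 2
(row=1, col=0): c = -1.4000 + 0.8380i → escape time 3
(row=1, col=1): c = -1.0800 + 0.8380i → escape time 3
(row=1, col=2): c = -0.7600 + 0.8380i → escape time 4
(row=1, col=3): c = -0.4400 + 0.8380i → escape time 5
(row=1, col=4): c = -0.1200 + 0.8380i → escape time 5
(row=1, col=5): c = 0.2000 + 0.8380i → escape time 5
(row=2, col=0): c = -1.4000 + 0.4560i → escape time 4
(row=2, col=1): c = -1.0800 + 0.4560i → escape time 5
(row=2, col=2): c = -0.7600 + 0.4560i → escape time 5
(row=2, col=3): c = -0.4400 + 0.4560i → escape time 5
(row=2, col=4): c = -0.1200 + 0.4560i → escape time 5
(row=2, col=5): c = 0.2000 + 0.4560i → escape time 5
(row=3, col=0): c = -1.4000 + 0.0740i → escape time 5
(row=3, col=1): c = -1.0800 + 0.0740i → escape time 5
(row=3, col=2): c = -0.7600 + 0.0740i → escape time 5
(row=3, col=3): c = -0.4400 + 0.0740i → escape time 5
(row=3, col=4): c = -0.1200 + 0.0740i → escape time 5
(row=3, col=5): c = 0.2000 + 0.0740i → escape time 5
(row=4, col=0): c = -1.4000 + -0.3080i → escape time 5
(row=4, col=1): c = -1.0800 + -0.3080i → escape time 5
(row=4, col=2): c = -0.7600 + -0.3080i → escape time 5
(row=4, col=3): c = -0.4400 + -0.3080i → escape time 5
(row=4, col=4): c = -0.1200 + -0.3080i → escape time 5
(row=4, col=5): c = 0.2000 + -0.3080i → escape time 5
(row=5, col=0): c = -1.4000 + -0.6900i → escape time 3
(row=5, col=1): c = -1.0800 + -0.6900i → escape time 3
(row=5, col=2): c = -0.7600 + -0.6900i → escape time 5
(row=5, col=3): c = -0.4400 + -0.6900i → escape time 5
(row=5, col=4): c = -0.1200 + -0.6900i → escape time 5
(row=5, col=5): c = 0.2000 + -0.6900i → escape time 5

Answer: 233332
334555
455555
555555
555555
335555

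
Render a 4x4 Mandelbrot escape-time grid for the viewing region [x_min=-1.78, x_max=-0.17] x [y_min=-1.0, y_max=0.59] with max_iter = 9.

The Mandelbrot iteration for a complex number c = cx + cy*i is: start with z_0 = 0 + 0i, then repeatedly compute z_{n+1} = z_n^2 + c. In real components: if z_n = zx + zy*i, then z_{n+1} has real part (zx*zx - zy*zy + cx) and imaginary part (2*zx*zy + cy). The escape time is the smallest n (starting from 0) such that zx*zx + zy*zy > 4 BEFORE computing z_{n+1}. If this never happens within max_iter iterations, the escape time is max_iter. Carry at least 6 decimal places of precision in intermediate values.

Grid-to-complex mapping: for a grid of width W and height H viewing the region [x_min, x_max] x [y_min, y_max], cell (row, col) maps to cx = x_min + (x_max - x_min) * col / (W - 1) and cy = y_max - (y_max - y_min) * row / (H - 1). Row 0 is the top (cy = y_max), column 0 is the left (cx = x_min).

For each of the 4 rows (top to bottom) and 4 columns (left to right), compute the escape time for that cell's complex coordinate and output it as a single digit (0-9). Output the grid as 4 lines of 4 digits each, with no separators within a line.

(row=0, col=0): c = -1.7800 + 0.5900i → escape time 3
(row=0, col=1): c = -1.2433 + 0.5900i → escape time 3
(row=0, col=2): c = -0.7067 + 0.5900i → escape time 6
(row=0, col=3): c = -0.1700 + 0.5900i → escape time 9
(row=1, col=0): c = -1.7800 + 0.0600i → escape time 8
(row=1, col=1): c = -1.2433 + 0.0600i → escape time 9
(row=1, col=2): c = -0.7067 + 0.0600i → escape time 9
(row=1, col=3): c = -0.1700 + 0.0600i → escape time 9
(row=2, col=0): c = -1.7800 + -0.4700i → escape time 3
(row=2, col=1): c = -1.2433 + -0.4700i → escape time 5
(row=2, col=2): c = -0.7067 + -0.4700i → escape time 9
(row=2, col=3): c = -0.1700 + -0.4700i → escape time 9
(row=3, col=0): c = -1.7800 + -1.0000i → escape time 1
(row=3, col=1): c = -1.2433 + -1.0000i → escape time 3
(row=3, col=2): c = -0.7067 + -1.0000i → escape time 3
(row=3, col=3): c = -0.1700 + -1.0000i → escape time 9

Answer: 3369
8999
3599
1339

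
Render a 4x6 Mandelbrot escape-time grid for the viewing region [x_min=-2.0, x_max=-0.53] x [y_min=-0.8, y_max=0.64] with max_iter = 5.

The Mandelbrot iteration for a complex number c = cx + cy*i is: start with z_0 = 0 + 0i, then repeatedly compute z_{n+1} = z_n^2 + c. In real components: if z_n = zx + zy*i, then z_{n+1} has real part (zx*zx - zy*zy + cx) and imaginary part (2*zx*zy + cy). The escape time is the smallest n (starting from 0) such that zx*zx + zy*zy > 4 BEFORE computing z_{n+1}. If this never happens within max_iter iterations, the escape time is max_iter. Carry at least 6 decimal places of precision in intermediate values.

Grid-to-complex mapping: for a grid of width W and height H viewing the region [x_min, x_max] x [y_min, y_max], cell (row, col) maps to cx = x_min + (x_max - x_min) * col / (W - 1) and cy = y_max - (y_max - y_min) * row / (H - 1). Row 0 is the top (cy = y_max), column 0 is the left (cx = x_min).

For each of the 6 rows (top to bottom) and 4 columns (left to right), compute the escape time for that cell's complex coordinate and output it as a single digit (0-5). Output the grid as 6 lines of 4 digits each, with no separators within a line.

Answer: 1345
1455
1555
1555
1355
1335

Derivation:
(row=0, col=0): c = -2.0000 + 0.6400i → escape time 1
(row=0, col=1): c = -1.5100 + 0.6400i → escape time 3
(row=0, col=2): c = -1.0200 + 0.6400i → escape time 4
(row=0, col=3): c = -0.5300 + 0.6400i → escape time 5
(row=1, col=0): c = -2.0000 + 0.3520i → escape time 1
(row=1, col=1): c = -1.5100 + 0.3520i → escape time 4
(row=1, col=2): c = -1.0200 + 0.3520i → escape time 5
(row=1, col=3): c = -0.5300 + 0.3520i → escape time 5
(row=2, col=0): c = -2.0000 + 0.0640i → escape time 1
(row=2, col=1): c = -1.5100 + 0.0640i → escape time 5
(row=2, col=2): c = -1.0200 + 0.0640i → escape time 5
(row=2, col=3): c = -0.5300 + 0.0640i → escape time 5
(row=3, col=0): c = -2.0000 + -0.2240i → escape time 1
(row=3, col=1): c = -1.5100 + -0.2240i → escape time 5
(row=3, col=2): c = -1.0200 + -0.2240i → escape time 5
(row=3, col=3): c = -0.5300 + -0.2240i → escape time 5
(row=4, col=0): c = -2.0000 + -0.5120i → escape time 1
(row=4, col=1): c = -1.5100 + -0.5120i → escape time 3
(row=4, col=2): c = -1.0200 + -0.5120i → escape time 5
(row=4, col=3): c = -0.5300 + -0.5120i → escape time 5
(row=5, col=0): c = -2.0000 + -0.8000i → escape time 1
(row=5, col=1): c = -1.5100 + -0.8000i → escape time 3
(row=5, col=2): c = -1.0200 + -0.8000i → escape time 3
(row=5, col=3): c = -0.5300 + -0.8000i → escape time 5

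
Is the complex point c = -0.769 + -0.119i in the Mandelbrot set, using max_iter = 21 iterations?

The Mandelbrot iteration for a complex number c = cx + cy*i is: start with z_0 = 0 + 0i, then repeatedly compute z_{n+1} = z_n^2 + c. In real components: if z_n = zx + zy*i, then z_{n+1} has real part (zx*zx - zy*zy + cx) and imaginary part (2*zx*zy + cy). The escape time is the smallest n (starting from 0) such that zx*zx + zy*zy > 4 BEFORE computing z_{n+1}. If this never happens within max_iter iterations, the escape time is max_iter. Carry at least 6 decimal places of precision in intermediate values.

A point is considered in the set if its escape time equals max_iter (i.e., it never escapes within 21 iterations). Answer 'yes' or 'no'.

z_0 = 0 + 0i, c = -0.7690 + -0.1190i
Iter 1: z = -0.7690 + -0.1190i, |z|^2 = 0.6055
Iter 2: z = -0.1918 + 0.0640i, |z|^2 = 0.0409
Iter 3: z = -0.7363 + -0.1436i, |z|^2 = 0.5628
Iter 4: z = -0.2475 + 0.0924i, |z|^2 = 0.0698
Iter 5: z = -0.7163 + -0.1647i, |z|^2 = 0.5402
Iter 6: z = -0.2830 + 0.1170i, |z|^2 = 0.0938
Iter 7: z = -0.7026 + -0.1852i, |z|^2 = 0.5279
Iter 8: z = -0.3097 + 0.1413i, |z|^2 = 0.1159
Iter 9: z = -0.6930 + -0.2065i, |z|^2 = 0.5230
Iter 10: z = -0.3313 + 0.1672i, |z|^2 = 0.1377
Iter 11: z = -0.6872 + -0.2298i, |z|^2 = 0.5250
Iter 12: z = -0.3496 + 0.1969i, |z|^2 = 0.1610
Iter 13: z = -0.6855 + -0.2566i, |z|^2 = 0.5358
Iter 14: z = -0.3649 + 0.2329i, |z|^2 = 0.1874
Iter 15: z = -0.6901 + -0.2890i, |z|^2 = 0.5597
Iter 16: z = -0.3763 + 0.2798i, |z|^2 = 0.2199
Iter 17: z = -0.7057 + -0.3296i, |z|^2 = 0.6066
Iter 18: z = -0.3796 + 0.3462i, |z|^2 = 0.2639
Iter 19: z = -0.7447 + -0.3818i, |z|^2 = 0.7004
Iter 20: z = -0.3602 + 0.4497i, |z|^2 = 0.3319
Did not escape in 21 iterations → in set

Answer: yes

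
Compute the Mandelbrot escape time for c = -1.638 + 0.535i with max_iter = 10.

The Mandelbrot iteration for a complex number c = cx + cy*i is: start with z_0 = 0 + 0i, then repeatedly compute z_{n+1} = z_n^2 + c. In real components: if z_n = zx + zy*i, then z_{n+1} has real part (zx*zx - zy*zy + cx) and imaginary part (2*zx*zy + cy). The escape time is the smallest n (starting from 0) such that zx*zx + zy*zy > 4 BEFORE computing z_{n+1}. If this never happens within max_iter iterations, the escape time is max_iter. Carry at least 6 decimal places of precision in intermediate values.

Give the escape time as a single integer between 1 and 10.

z_0 = 0 + 0i, c = -1.6380 + 0.5350i
Iter 1: z = -1.6380 + 0.5350i, |z|^2 = 2.9693
Iter 2: z = 0.7588 + -1.2177i, |z|^2 = 2.0585
Iter 3: z = -2.5449 + -1.3130i, |z|^2 = 8.2003
Escaped at iteration 3

Answer: 3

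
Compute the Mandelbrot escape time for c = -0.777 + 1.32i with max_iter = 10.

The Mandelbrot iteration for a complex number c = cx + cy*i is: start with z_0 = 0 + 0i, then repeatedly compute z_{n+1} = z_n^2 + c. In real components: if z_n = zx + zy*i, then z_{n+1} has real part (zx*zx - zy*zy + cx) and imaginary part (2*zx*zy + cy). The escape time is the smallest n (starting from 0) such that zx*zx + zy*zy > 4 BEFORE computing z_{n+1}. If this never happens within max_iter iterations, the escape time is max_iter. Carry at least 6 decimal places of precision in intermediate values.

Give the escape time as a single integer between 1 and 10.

Answer: 2

Derivation:
z_0 = 0 + 0i, c = -0.7770 + 1.3200i
Iter 1: z = -0.7770 + 1.3200i, |z|^2 = 2.3461
Iter 2: z = -1.9157 + -0.7313i, |z|^2 = 4.2046
Escaped at iteration 2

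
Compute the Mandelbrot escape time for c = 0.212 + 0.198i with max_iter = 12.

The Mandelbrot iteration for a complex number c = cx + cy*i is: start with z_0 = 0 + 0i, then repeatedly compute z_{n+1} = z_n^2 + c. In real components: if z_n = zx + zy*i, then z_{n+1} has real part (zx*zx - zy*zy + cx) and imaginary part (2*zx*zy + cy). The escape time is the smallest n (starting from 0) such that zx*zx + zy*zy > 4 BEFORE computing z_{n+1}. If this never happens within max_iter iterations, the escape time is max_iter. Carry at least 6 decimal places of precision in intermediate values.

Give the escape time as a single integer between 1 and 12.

z_0 = 0 + 0i, c = 0.2120 + 0.1980i
Iter 1: z = 0.2120 + 0.1980i, |z|^2 = 0.0841
Iter 2: z = 0.2177 + 0.2820i, |z|^2 = 0.1269
Iter 3: z = 0.1799 + 0.3208i, |z|^2 = 0.1353
Iter 4: z = 0.1415 + 0.3134i, |z|^2 = 0.1182
Iter 5: z = 0.1338 + 0.2867i, |z|^2 = 0.1001
Iter 6: z = 0.1477 + 0.2747i, |z|^2 = 0.0973
Iter 7: z = 0.1584 + 0.2792i, |z|^2 = 0.1030
Iter 8: z = 0.1592 + 0.2864i, |z|^2 = 0.1074
Iter 9: z = 0.1553 + 0.2892i, |z|^2 = 0.1077
Iter 10: z = 0.1525 + 0.2878i, |z|^2 = 0.1061
Iter 11: z = 0.1524 + 0.2858i, |z|^2 = 0.1049

Answer: 12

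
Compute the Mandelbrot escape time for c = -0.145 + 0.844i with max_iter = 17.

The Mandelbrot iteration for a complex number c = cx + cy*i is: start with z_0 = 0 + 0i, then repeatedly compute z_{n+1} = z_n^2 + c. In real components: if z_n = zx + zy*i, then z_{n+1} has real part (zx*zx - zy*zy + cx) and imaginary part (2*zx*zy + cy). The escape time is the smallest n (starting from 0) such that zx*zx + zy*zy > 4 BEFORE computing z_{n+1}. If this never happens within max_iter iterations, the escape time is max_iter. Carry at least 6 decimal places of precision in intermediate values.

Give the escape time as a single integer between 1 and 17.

z_0 = 0 + 0i, c = -0.1450 + 0.8440i
Iter 1: z = -0.1450 + 0.8440i, |z|^2 = 0.7334
Iter 2: z = -0.8363 + 0.5992i, |z|^2 = 1.0585
Iter 3: z = 0.1953 + -0.1583i, |z|^2 = 0.0632
Iter 4: z = -0.1319 + 0.7822i, |z|^2 = 0.6292
Iter 5: z = -0.7394 + 0.6377i, |z|^2 = 0.9533
Iter 6: z = -0.0049 + -0.0989i, |z|^2 = 0.0098
Iter 7: z = -0.1548 + 0.8450i, |z|^2 = 0.7379
Iter 8: z = -0.8350 + 0.5825i, |z|^2 = 1.0365
Iter 9: z = 0.2130 + -0.1287i, |z|^2 = 0.0620
Iter 10: z = -0.1162 + 0.7891i, |z|^2 = 0.6363
Iter 11: z = -0.7543 + 0.6606i, |z|^2 = 1.0053
Iter 12: z = -0.0125 + -0.1525i, |z|^2 = 0.0234
Iter 13: z = -0.1681 + 0.8478i, |z|^2 = 0.7470
Iter 14: z = -0.8355 + 0.5589i, |z|^2 = 1.0105
Iter 15: z = 0.2407 + -0.0900i, |z|^2 = 0.0660
Iter 16: z = -0.0952 + 0.8007i, |z|^2 = 0.6501

Answer: 17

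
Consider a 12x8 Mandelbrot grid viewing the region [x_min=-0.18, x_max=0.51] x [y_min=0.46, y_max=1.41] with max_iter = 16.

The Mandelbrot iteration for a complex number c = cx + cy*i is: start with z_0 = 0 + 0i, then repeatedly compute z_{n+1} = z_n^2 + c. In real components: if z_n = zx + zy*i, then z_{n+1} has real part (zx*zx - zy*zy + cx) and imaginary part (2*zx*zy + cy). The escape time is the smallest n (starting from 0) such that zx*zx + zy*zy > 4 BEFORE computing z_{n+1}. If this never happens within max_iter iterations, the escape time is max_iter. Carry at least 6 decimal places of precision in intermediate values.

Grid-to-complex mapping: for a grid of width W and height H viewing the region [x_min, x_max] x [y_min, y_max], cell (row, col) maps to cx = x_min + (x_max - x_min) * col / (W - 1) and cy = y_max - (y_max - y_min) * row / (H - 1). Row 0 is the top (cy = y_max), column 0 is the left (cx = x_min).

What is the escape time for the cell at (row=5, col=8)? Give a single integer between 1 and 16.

z_0 = 0 + 0i, c = 0.3218 + 0.7314i
Iter 1: z = 0.3218 + 0.7314i, |z|^2 = 0.6386
Iter 2: z = -0.1096 + 1.2022i, |z|^2 = 1.4573
Iter 3: z = -1.1115 + 0.4679i, |z|^2 = 1.4543
Iter 4: z = 1.3382 + -0.3087i, |z|^2 = 1.8861
Iter 5: z = 2.0174 + -0.0947i, |z|^2 = 4.0789
Escaped at iteration 5

Answer: 5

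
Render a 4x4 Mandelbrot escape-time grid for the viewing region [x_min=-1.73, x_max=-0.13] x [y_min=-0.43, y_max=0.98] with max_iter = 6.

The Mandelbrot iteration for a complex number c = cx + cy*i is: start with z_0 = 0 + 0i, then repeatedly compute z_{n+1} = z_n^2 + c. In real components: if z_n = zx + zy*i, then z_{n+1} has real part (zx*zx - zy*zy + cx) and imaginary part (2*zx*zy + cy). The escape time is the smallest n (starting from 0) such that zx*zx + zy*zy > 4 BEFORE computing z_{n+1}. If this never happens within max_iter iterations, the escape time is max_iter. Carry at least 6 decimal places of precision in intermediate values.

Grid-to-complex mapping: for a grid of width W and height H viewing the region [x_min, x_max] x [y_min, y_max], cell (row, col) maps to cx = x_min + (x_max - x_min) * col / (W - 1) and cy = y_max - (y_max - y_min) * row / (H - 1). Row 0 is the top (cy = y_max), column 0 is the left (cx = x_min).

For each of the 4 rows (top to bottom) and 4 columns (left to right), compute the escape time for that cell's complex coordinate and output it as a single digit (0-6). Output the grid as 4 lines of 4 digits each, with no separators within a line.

(row=0, col=0): c = -1.7300 + 0.9800i → escape time 2
(row=0, col=1): c = -1.1967 + 0.9800i → escape time 3
(row=0, col=2): c = -0.6633 + 0.9800i → escape time 4
(row=0, col=3): c = -0.1300 + 0.9800i → escape time 6
(row=1, col=0): c = -1.7300 + 0.5100i → escape time 3
(row=1, col=1): c = -1.1967 + 0.5100i → escape time 5
(row=1, col=2): c = -0.6633 + 0.5100i → escape time 6
(row=1, col=3): c = -0.1300 + 0.5100i → escape time 6
(row=2, col=0): c = -1.7300 + 0.0400i → escape time 6
(row=2, col=1): c = -1.1967 + 0.0400i → escape time 6
(row=2, col=2): c = -0.6633 + 0.0400i → escape time 6
(row=2, col=3): c = -0.1300 + 0.0400i → escape time 6
(row=3, col=0): c = -1.7300 + -0.4300i → escape time 3
(row=3, col=1): c = -1.1967 + -0.4300i → escape time 6
(row=3, col=2): c = -0.6633 + -0.4300i → escape time 6
(row=3, col=3): c = -0.1300 + -0.4300i → escape time 6

Answer: 2346
3566
6666
3666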